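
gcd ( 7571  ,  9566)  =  1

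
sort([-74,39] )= [ - 74, 39]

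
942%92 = 22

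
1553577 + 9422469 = 10976046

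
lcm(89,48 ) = 4272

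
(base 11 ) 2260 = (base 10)2970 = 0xB9A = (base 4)232122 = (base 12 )1876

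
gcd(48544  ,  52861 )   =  1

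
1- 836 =- 835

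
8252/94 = 87 + 37/47 = 87.79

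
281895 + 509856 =791751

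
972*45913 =44627436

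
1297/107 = 12 + 13/107 = 12.12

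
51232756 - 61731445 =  - 10498689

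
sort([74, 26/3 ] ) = [ 26/3, 74] 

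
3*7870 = 23610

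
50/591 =50/591 = 0.08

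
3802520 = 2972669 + 829851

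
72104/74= 974+14/37 = 974.38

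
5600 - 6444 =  - 844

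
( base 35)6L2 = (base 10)8087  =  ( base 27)b2e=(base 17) 1agc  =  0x1F97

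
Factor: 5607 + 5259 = 10866  =  2^1 * 3^1* 1811^1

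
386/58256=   193/29128 = 0.01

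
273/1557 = 91/519 = 0.18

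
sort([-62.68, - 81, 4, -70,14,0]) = [-81, - 70, - 62.68, 0, 4,14 ]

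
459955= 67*6865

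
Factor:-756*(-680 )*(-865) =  - 444679200 =-  2^5*3^3*5^2*7^1*17^1*173^1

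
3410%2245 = 1165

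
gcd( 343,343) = 343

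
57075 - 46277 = 10798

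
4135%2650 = 1485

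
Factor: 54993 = 3^1*23^1*797^1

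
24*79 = 1896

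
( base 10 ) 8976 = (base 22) IC0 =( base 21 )k79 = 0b10001100010000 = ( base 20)128G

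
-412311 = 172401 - 584712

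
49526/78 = 24763/39=634.95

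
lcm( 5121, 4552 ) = 40968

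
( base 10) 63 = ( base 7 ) 120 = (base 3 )2100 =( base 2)111111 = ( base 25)2d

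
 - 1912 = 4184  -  6096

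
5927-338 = 5589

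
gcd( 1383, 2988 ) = 3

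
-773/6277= - 1 + 5504/6277 = - 0.12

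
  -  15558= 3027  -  18585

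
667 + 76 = 743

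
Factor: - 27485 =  - 5^1*23^1*239^1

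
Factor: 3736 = 2^3*467^1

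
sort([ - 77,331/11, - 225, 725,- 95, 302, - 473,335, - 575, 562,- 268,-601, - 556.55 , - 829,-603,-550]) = [ - 829, - 603, -601, - 575, - 556.55,-550, - 473, - 268,-225, - 95, - 77,331/11,302,335,562,725] 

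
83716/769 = 83716/769 = 108.86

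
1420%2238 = 1420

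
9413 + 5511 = 14924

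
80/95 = 16/19= 0.84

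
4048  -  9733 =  - 5685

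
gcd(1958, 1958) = 1958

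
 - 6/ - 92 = 3/46 = 0.07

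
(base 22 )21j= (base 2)1111110001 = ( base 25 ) 1F9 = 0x3F1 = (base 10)1009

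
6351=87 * 73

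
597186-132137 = 465049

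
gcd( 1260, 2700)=180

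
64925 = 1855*35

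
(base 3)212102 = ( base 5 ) 10012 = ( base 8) 1170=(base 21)192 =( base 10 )632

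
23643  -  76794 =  - 53151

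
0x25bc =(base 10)9660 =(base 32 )9ds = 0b10010110111100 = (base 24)gic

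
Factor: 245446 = 2^1 * 17^1*7219^1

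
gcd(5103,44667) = 63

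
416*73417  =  30541472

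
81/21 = 27/7 = 3.86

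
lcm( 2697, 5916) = 183396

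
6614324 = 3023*2188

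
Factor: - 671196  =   - 2^2*3^1*55933^1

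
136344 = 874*156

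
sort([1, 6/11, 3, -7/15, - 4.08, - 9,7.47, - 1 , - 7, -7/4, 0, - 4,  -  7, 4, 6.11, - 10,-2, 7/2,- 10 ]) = [ - 10, - 10, - 9, - 7, - 7, - 4.08,-4, - 2, - 7/4, - 1, - 7/15,  0,6/11, 1,3,7/2,4,6.11, 7.47 ] 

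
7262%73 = 35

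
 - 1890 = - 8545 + 6655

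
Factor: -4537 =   -  13^1*349^1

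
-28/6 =-14/3 = - 4.67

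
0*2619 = 0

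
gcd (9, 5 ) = 1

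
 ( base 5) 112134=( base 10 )4044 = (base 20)A24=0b111111001100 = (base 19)b3g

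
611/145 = 611/145 = 4.21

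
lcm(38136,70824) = 495768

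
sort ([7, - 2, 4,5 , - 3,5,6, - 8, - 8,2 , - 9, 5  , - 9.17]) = [ - 9.17, - 9, - 8,  -  8, - 3,-2, 2,4,5,5,5,6,7]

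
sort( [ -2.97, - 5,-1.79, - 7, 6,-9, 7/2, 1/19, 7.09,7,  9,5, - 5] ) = [ -9, - 7,-5, - 5, - 2.97, - 1.79, 1/19, 7/2, 5,6 , 7, 7.09, 9]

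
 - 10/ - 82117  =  10/82117  =  0.00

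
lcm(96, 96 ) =96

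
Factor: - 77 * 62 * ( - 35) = 167090 = 2^1*5^1*7^2*11^1*31^1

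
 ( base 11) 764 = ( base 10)917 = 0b1110010101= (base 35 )Q7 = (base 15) 412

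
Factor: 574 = 2^1*7^1*41^1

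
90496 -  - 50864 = 141360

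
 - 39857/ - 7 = 5693 + 6/7=5693.86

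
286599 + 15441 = 302040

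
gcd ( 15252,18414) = 186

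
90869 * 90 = 8178210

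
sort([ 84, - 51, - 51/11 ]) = [ - 51, - 51/11, 84]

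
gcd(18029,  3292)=1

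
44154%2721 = 618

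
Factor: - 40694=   -  2^1*20347^1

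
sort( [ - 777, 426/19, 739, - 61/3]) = [ -777, - 61/3,426/19,739] 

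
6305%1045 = 35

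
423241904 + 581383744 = 1004625648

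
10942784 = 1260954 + 9681830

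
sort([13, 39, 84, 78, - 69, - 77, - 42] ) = [  -  77, - 69, - 42, 13, 39, 78,84]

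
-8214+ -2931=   -  11145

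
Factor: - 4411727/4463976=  - 2^ ( - 3 )*3^( - 1)*11^( - 1 )*37^ ( - 1 )*71^1*457^( - 1 )*62137^1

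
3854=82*47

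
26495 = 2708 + 23787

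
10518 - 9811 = 707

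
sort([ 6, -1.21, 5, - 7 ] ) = [ - 7,-1.21, 5, 6 ] 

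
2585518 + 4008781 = 6594299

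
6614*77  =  509278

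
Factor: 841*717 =3^1 * 29^2*239^1 = 602997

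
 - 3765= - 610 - 3155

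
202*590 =119180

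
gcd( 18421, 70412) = 1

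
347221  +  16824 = 364045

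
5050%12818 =5050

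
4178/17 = 245 + 13/17 = 245.76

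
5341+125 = 5466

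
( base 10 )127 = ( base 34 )3P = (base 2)1111111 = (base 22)5h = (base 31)43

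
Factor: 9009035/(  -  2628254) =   -  2^(-1)*5^1*7^1*257401^1*1314127^(- 1)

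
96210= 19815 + 76395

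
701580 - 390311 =311269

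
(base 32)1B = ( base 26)1H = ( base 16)2b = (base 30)1D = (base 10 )43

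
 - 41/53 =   -  41/53= - 0.77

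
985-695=290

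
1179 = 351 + 828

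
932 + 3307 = 4239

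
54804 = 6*9134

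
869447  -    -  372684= 1242131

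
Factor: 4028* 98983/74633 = 398703524/74633 = 2^2 * 13^( - 1)*19^1*31^2*53^1*103^1*5741^( - 1 )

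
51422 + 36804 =88226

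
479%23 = 19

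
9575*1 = 9575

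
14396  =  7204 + 7192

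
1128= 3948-2820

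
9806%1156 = 558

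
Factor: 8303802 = 2^1*3^1 * 13^1 * 29^1*3671^1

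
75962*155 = 11774110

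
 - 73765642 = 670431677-744197319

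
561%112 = 1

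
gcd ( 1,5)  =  1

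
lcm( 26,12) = 156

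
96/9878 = 48/4939 = 0.01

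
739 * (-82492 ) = -60961588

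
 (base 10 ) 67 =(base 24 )2j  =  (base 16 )43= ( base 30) 27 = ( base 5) 232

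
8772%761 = 401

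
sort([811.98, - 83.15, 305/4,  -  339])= [ - 339, - 83.15, 305/4, 811.98]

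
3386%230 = 166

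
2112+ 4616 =6728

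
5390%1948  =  1494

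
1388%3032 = 1388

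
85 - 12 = 73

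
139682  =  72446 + 67236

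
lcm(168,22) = 1848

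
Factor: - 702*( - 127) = 2^1*3^3 * 13^1 * 127^1 = 89154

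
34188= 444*77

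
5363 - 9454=  -  4091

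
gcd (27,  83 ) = 1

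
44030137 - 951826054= - 907795917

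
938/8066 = 469/4033 = 0.12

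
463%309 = 154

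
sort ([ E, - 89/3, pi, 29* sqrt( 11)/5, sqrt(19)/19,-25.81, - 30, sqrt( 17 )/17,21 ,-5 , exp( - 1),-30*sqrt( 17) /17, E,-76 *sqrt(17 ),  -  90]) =[  -  76*sqrt(17 ), - 90, - 30,- 89/3, - 25.81 ,-30*sqrt(17 )/17,-5,sqrt( 19)/19, sqrt(17) /17,exp( - 1),E, E, pi,29 * sqrt(11)/5, 21]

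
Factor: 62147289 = 3^1*20715763^1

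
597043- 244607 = 352436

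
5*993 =4965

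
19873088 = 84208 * 236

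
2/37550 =1/18775 = 0.00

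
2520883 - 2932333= - 411450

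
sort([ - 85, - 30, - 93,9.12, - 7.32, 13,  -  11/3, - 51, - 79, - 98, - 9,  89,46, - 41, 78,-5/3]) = [  -  98,-93, - 85, - 79,-51,  -  41 , - 30, -9, - 7.32,- 11/3, - 5/3, 9.12,13,  46, 78,89]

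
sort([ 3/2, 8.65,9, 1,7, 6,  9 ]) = [1, 3/2, 6, 7,8.65,  9, 9]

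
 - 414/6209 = - 414/6209= -0.07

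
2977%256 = 161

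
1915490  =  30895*62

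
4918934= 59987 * 82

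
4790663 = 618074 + 4172589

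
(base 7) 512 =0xFE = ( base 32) 7U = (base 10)254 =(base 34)7G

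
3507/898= 3 + 813/898=3.91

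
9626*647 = 6228022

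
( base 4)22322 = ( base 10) 698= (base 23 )178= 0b1010111010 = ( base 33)L5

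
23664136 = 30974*764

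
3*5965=17895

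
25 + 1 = 26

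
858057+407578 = 1265635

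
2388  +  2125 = 4513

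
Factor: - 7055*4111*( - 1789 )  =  51886554845  =  5^1*17^1*83^1*1789^1*4111^1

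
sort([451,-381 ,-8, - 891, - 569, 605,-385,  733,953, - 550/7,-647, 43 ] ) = [ -891, - 647, - 569, -385, -381, - 550/7, - 8, 43 , 451,  605 , 733,953] 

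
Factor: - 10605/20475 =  - 101/195 = - 3^( - 1)*5^( - 1 ) * 13^( -1)*101^1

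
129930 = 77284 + 52646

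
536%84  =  32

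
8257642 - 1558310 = 6699332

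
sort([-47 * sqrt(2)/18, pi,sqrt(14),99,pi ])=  [ - 47 * sqrt( 2 )/18,pi, pi,sqrt(14) , 99]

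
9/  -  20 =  - 1 + 11/20 = - 0.45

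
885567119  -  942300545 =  - 56733426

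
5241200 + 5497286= 10738486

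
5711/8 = 713 + 7/8 = 713.88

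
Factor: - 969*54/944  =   - 2^(-3)*3^4*17^1* 19^1*59^(  -  1) = - 26163/472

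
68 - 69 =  - 1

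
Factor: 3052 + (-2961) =91= 7^1*13^1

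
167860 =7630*22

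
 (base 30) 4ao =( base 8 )7524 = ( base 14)1604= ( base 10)3924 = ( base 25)66o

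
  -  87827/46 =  - 1910 + 33/46 = - 1909.28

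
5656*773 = 4372088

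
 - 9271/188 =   -  50 + 129/188 = - 49.31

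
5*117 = 585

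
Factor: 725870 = 2^1*5^1*  29^1*2503^1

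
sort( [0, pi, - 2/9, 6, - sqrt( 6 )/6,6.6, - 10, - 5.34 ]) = [ - 10,  -  5.34,-sqrt( 6 ) /6, - 2/9,0, pi, 6,6.6 ] 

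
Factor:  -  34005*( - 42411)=1442186055  =  3^2*5^1*67^1*211^1*2267^1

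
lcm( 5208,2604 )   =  5208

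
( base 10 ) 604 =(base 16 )25c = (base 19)1cf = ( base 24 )114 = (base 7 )1522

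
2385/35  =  68 + 1/7= 68.14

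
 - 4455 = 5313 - 9768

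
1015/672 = 145/96 = 1.51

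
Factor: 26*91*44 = 2^3*7^1*11^1*13^2 = 104104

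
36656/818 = 18328/409=44.81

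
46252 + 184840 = 231092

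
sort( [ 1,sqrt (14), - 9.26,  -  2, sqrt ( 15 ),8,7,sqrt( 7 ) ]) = [ - 9.26, - 2,1,sqrt( 7 ),  sqrt( 14 ),sqrt ( 15 ),  7,  8]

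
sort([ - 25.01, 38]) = [  -  25.01,38 ]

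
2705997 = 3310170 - 604173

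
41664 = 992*42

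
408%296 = 112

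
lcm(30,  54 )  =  270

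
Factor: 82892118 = 2^1 * 3^1*2437^1*5669^1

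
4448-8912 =- 4464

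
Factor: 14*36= 504 = 2^3*3^2*7^1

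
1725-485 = 1240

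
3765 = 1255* 3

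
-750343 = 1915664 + -2666007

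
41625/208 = 200 + 25/208 = 200.12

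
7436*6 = 44616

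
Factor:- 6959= - 6959^1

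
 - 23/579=-1 + 556/579  =  -  0.04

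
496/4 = 124 =124.00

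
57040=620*92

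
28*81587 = 2284436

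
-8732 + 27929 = 19197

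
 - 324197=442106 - 766303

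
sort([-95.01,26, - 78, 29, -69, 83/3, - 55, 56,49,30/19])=[ - 95.01, - 78,- 69, - 55,30/19,26, 83/3,  29,49,56]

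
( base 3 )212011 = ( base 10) 625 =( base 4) 21301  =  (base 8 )1161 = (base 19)1dh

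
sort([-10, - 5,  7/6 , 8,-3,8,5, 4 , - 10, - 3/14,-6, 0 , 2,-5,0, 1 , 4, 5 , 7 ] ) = [- 10,- 10 , - 6 , - 5 , - 5,  -  3 , - 3/14,0,0 , 1,7/6, 2,4, 4, 5, 5,7,8 , 8]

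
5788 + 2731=8519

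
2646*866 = 2291436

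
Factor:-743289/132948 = -247763/44316 = - 2^( - 2) * 3^( - 2) * 41^1*1231^( - 1)*6043^1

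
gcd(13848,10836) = 12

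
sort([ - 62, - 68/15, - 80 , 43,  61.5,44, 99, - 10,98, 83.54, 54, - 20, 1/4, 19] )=[ - 80, - 62,-20, -10,  -  68/15, 1/4,19, 43, 44,  54, 61.5, 83.54,98, 99]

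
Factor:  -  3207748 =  - 2^2 * 29^1*27653^1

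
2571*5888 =15138048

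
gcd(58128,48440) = 9688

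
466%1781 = 466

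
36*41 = 1476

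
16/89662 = 8/44831 = 0.00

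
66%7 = 3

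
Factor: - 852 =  - 2^2* 3^1*71^1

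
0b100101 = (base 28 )19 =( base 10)37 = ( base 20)1H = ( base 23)1E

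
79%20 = 19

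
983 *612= 601596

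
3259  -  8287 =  - 5028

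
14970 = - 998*( - 15 ) 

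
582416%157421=110153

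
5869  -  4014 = 1855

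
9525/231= 3175/77 = 41.23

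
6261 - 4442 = 1819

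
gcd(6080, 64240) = 80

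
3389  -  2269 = 1120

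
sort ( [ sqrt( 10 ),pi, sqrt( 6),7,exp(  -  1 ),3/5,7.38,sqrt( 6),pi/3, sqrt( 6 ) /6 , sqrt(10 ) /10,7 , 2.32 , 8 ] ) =[sqrt( 10)/10,exp( - 1 ),sqrt( 6) /6,3/5, pi/3, 2.32,  sqrt( 6 ), sqrt( 6 ), pi, sqrt( 10),7,7, 7.38, 8]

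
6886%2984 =918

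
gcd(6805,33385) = 5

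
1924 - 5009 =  - 3085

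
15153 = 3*5051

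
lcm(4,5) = 20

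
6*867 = 5202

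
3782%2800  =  982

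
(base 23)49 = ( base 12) 85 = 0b1100101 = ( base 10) 101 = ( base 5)401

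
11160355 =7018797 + 4141558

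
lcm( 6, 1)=6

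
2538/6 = 423 = 423.00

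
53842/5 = 53842/5 = 10768.40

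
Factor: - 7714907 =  - 37^1*208511^1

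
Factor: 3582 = 2^1*3^2*199^1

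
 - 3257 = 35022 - 38279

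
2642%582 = 314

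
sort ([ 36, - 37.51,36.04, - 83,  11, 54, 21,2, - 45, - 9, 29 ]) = [ - 83, - 45, - 37.51, - 9,2, 11,21,29,36,36.04 , 54 ] 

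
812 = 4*203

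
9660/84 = 115 = 115.00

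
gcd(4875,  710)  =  5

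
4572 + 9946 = 14518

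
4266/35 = 4266/35 = 121.89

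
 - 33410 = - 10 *3341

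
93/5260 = 93/5260  =  0.02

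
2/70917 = 2/70917 = 0.00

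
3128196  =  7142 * 438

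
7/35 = 1/5 = 0.20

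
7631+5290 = 12921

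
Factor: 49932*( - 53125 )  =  -2652637500 = - 2^2*3^2*5^5*17^1*19^1*73^1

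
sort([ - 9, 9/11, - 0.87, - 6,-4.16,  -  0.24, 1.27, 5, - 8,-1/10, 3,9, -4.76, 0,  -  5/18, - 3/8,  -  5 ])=[ - 9 ,-8, - 6, - 5, - 4.76, -4.16, - 0.87, - 3/8, - 5/18,  -  0.24, - 1/10, 0, 9/11, 1.27, 3,5, 9]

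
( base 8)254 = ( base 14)C4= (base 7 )334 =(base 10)172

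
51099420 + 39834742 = 90934162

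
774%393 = 381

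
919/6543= 919/6543 = 0.14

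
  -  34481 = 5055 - 39536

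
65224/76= 858 + 4/19 = 858.21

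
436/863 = 436/863 = 0.51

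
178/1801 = 178/1801= 0.10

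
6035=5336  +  699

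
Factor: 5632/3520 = 8/5 = 2^3  *  5^( - 1 )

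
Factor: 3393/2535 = 3^1 * 5^ ( - 1 )*13^( - 1)*29^1 = 87/65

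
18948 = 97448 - 78500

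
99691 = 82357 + 17334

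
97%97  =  0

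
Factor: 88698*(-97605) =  - 8657368290 = - 2^1 * 3^5*5^1*241^1*14783^1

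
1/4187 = 1/4187 = 0.00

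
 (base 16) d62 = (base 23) 6am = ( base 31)3HG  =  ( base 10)3426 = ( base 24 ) 5mi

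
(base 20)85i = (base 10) 3318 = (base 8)6366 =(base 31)3E1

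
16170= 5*3234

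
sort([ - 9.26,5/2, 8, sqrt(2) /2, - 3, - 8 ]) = [ - 9.26,- 8, - 3, sqrt(2 )/2,5/2,8 ]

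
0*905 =0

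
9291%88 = 51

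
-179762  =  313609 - 493371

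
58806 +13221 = 72027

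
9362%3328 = 2706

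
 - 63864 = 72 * ( - 887)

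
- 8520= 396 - 8916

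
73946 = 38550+35396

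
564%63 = 60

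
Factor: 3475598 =2^1*7^1*248257^1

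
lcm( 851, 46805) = 46805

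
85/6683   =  85/6683 = 0.01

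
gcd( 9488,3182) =2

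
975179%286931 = 114386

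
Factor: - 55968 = - 2^5*3^1*11^1*53^1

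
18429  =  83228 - 64799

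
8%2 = 0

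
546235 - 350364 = 195871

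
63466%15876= 15838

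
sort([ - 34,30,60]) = [ - 34, 30,60 ] 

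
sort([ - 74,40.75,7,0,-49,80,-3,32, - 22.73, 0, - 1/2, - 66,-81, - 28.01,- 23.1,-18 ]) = [-81,  -  74,-66, - 49, - 28.01, - 23.1,-22.73,-18, - 3, - 1/2, 0,0,  7, 32, 40.75,  80 ]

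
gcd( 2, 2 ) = 2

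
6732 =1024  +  5708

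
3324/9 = 369+1/3=369.33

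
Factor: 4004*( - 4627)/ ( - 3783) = 1425116/291 = 2^2*3^( - 1)*7^2 * 11^1 * 97^(-1) * 661^1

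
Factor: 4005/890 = 2^(-1)*3^2 = 9/2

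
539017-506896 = 32121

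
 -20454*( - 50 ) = 1022700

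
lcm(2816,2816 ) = 2816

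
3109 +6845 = 9954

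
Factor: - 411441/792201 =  - 347^( - 1 )*761^(  -  1)*137147^1 = - 137147/264067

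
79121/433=182 + 315/433 = 182.73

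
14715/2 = 7357+1/2 =7357.50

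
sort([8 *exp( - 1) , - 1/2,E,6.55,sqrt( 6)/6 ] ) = [ - 1/2,sqrt(6 )/6, E, 8*exp( - 1),6.55 ]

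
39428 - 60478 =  - 21050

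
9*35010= 315090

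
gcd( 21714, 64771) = 7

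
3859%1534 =791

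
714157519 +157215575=871373094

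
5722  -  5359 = 363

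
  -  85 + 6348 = 6263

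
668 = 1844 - 1176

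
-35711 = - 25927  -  9784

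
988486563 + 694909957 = 1683396520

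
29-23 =6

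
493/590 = 493/590 = 0.84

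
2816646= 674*4179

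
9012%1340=972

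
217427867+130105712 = 347533579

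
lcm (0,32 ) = 0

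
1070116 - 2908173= -1838057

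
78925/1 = 78925=   78925.00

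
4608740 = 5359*860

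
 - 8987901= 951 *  ( - 9451 ) 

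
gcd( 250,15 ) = 5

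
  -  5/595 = - 1 + 118/119 = -  0.01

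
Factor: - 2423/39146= -2^(-1)*23^ (- 2 )*37^( - 1)*2423^1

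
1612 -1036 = 576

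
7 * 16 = 112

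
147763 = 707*209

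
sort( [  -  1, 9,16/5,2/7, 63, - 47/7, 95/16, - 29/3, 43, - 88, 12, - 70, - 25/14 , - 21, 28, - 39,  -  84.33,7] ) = [ -88,-84.33, - 70, - 39, - 21, - 29/3, - 47/7,  -  25/14, -1 , 2/7,16/5, 95/16, 7,9,  12, 28, 43, 63] 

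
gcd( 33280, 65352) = 8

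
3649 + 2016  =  5665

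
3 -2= 1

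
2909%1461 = 1448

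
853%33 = 28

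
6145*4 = 24580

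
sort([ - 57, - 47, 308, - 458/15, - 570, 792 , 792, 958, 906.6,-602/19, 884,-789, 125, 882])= [ - 789, - 570, -57, - 47,-602/19,-458/15,125,308,792,792, 882, 884, 906.6, 958 ]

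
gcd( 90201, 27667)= 1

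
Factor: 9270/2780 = 927/278  =  2^ ( - 1 )* 3^2*103^1*139^( - 1 )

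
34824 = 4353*8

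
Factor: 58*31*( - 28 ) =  - 2^3 *7^1*29^1*31^1 = - 50344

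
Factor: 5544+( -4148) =1396 = 2^2*349^1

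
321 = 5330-5009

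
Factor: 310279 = 31^1 * 10009^1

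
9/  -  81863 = - 1  +  81854/81863=- 0.00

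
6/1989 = 2/663= 0.00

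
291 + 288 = 579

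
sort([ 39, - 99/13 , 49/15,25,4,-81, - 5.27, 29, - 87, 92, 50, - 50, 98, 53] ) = [ - 87,-81,-50, - 99/13,-5.27, 49/15, 4,  25,  29, 39,50,53,92,98] 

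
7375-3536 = 3839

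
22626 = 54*419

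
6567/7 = 938 + 1/7=   938.14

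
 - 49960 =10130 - 60090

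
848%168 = 8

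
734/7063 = 734/7063 = 0.10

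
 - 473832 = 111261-585093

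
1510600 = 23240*65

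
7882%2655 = 2572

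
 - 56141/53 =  - 56141/53  =  - 1059.26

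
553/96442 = 553/96442 =0.01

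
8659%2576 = 931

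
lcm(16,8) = 16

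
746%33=20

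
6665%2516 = 1633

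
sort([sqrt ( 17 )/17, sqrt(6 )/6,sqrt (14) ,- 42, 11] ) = [-42,sqrt ( 17) /17, sqrt( 6 )/6,  sqrt( 14), 11 ]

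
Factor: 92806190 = 2^1*  5^1*409^1*22691^1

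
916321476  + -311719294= 604602182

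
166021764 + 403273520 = 569295284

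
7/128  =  7/128  =  0.05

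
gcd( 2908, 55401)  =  1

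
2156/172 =539/43= 12.53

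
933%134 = 129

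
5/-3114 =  - 5/3114 = -  0.00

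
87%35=17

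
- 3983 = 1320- 5303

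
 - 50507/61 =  - 828 + 1/61 = - 827.98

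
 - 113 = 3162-3275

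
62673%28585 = 5503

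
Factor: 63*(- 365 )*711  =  -3^4*5^1*7^1*73^1*79^1= -16349445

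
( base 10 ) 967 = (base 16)3C7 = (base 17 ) 35F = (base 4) 33013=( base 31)106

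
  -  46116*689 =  - 31773924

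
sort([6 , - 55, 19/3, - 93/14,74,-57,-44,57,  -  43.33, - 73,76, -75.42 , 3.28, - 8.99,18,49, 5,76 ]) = [ - 75.42, - 73,-57 ,  -  55,- 44,-43.33,  -  8.99, - 93/14,3.28,5, 6,  19/3, 18,49,57,74,  76,76]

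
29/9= 29/9=3.22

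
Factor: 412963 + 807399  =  1220362=2^1*11^1*13^1*17^1*251^1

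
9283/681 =13 + 430/681 = 13.63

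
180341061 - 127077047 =53264014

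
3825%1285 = 1255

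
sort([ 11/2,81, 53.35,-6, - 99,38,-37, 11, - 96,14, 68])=[ - 99, - 96, - 37,-6, 11/2 , 11,14,38, 53.35, 68 , 81]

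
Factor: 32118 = 2^1* 3^1*53^1*101^1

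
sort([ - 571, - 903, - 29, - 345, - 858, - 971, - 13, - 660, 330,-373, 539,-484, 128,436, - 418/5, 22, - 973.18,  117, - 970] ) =[ - 973.18, - 971, - 970, - 903, - 858, - 660, - 571 , - 484, - 373, - 345, - 418/5, - 29, - 13,22,  117,128, 330, 436, 539] 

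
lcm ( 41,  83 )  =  3403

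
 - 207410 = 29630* ( - 7)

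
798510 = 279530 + 518980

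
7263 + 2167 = 9430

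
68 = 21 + 47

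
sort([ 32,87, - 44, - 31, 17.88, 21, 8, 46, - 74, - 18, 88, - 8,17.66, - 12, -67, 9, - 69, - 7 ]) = [ - 74, - 69, - 67, - 44, - 31,  -  18, - 12, - 8, - 7,  8, 9,  17.66,17.88, 21, 32, 46, 87,88]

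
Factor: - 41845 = - 5^1*8369^1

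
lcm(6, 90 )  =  90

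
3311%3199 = 112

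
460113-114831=345282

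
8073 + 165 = 8238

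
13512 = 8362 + 5150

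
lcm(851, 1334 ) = 49358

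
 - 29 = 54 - 83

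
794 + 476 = 1270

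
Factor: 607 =607^1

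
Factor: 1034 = 2^1*11^1*47^1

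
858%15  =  3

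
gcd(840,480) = 120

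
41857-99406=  - 57549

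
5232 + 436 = 5668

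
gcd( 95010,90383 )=1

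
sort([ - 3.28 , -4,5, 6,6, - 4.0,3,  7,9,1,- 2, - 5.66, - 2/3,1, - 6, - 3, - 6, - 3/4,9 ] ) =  [ - 6, -6, - 5.66 , - 4,-4.0,-3.28, - 3, - 2, - 3/4, - 2/3,  1,1,3, 5 , 6,  6,7, 9, 9] 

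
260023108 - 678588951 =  - 418565843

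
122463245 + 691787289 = 814250534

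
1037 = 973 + 64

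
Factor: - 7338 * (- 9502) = 69725676  =  2^2*3^1*1223^1*4751^1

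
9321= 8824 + 497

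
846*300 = 253800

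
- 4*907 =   -  3628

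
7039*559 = 3934801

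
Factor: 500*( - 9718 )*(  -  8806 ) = 42788354000 = 2^4*5^3*7^1* 17^1*37^1 * 43^1*113^1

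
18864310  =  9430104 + 9434206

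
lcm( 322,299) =4186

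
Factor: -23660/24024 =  - 65/66 = - 2^(-1)*3^ (  -  1 ) * 5^1*11^(-1 )*13^1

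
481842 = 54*8923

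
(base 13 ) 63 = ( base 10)81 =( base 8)121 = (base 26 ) 33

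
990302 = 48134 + 942168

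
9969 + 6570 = 16539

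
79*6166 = 487114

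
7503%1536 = 1359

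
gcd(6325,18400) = 575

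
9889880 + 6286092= 16175972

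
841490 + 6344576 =7186066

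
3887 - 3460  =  427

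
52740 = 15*3516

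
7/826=1/118  =  0.01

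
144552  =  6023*24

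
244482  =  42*5821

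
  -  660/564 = -2+39/47 = - 1.17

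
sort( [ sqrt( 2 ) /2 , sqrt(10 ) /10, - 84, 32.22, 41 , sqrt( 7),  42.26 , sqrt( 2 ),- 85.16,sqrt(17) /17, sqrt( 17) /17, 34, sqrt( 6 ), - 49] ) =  [-85.16, - 84, -49, sqrt( 17 ) /17,sqrt( 17)/17,sqrt(10 ) /10,sqrt(2)/2, sqrt( 2 ),sqrt( 6), sqrt(7) , 32.22,34 , 41, 42.26] 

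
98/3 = 32 + 2/3 = 32.67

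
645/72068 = 15/1676 = 0.01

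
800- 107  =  693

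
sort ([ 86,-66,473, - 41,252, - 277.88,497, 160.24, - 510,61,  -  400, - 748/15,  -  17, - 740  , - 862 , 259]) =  [ - 862, - 740, - 510, - 400, - 277.88, - 66, - 748/15, - 41, - 17 , 61 , 86,160.24 , 252,259, 473,  497 ]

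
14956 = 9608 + 5348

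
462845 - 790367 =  - 327522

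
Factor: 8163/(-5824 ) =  - 2^( - 6 )*3^2*7^(- 1 )*13^ ( - 1)*907^1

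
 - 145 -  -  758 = 613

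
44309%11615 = 9464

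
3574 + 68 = 3642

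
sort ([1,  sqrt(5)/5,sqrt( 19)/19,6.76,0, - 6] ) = [ - 6, 0,sqrt (19 ) /19,sqrt( 5)/5,1, 6.76] 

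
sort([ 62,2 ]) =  [ 2, 62] 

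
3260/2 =1630 = 1630.00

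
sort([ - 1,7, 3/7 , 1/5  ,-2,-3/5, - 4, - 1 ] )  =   [ - 4, - 2, - 1,  -  1, - 3/5,1/5, 3/7, 7]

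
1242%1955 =1242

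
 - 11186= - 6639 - 4547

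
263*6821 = 1793923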